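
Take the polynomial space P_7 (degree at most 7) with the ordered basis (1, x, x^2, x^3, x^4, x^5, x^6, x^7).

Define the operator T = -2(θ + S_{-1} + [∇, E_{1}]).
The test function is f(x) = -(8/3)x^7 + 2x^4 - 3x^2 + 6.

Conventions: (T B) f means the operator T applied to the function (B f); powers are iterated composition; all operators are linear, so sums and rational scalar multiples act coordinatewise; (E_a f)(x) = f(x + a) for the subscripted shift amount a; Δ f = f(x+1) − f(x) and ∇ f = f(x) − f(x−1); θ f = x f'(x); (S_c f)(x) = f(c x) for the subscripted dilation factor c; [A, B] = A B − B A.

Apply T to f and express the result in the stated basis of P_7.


g(x) = 32x^7 - 20x^4 + 18x^2 - 12

θ f = -(56/3)x^7 + 8x^4 - 6x^2
S_{-1} f = (8/3)x^7 + 2x^4 - 3x^2 + 6
E_{1} f = -(8/3)x^7 - (56/3)x^6 - 56x^5 - (274/3)x^4 - (256/3)x^3 - 47x^2 - (50/3)x + 7/3
∇ E_{1} f = -(56/3)x^6 - 56x^5 - (280/3)x^4 - (256/3)x^3 - 44x^2 - (50/3)x - 11/3
∇ f = -(56/3)x^6 + 56x^5 - (280/3)x^4 + (304/3)x^3 - 68x^2 + (62/3)x - 5/3
E_{1} ∇ f = -(56/3)x^6 - 56x^5 - (280/3)x^4 - (256/3)x^3 - 44x^2 - (50/3)x - 11/3
[∇, E_{1}] f = 0
(θ + S_{-1} + [∇, E_{1}]) f = -16x^7 + 10x^4 - 9x^2 + 6
(-2(θ + S_{-1} + [∇, E_{1}])) f = 32x^7 - 20x^4 + 18x^2 - 12


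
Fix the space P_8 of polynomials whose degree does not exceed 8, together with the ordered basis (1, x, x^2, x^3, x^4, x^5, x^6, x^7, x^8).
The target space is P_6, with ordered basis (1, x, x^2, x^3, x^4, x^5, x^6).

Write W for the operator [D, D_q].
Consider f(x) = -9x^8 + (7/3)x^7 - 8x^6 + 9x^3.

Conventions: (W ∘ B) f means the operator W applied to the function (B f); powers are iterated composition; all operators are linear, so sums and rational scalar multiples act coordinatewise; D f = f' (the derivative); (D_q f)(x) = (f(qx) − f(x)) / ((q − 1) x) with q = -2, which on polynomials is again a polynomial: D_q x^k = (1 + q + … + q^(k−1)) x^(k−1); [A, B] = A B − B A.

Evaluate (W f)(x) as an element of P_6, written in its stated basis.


D_q f = 765x^7 + (301/3)x^6 + 168x^5 + 27x^2
D D_q f = 5355x^6 + 602x^5 + 840x^4 + 54x
D f = -72x^7 + (49/3)x^6 - 48x^5 + 27x^2
D_q D f = -3096x^6 - 343x^5 - 528x^4 - 27x
[D, D_q] f = 8451x^6 + 945x^5 + 1368x^4 + 81x

the result is g(x) = 8451x^6 + 945x^5 + 1368x^4 + 81x


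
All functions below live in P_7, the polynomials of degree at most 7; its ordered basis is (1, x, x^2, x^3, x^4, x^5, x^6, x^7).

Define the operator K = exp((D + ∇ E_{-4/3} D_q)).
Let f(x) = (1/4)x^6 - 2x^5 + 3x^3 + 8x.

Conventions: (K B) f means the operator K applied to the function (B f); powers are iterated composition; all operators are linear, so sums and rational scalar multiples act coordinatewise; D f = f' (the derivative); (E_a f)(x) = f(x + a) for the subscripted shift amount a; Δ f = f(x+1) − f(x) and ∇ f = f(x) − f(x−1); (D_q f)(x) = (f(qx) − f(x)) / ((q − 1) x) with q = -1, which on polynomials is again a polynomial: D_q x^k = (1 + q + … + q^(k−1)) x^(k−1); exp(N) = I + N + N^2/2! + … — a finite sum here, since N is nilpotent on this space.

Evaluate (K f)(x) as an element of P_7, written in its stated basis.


the result is g(x) = (1/4)x^6 - (1/2)x^5 - (25/4)x^4 - 17x^3 + (45/4)x^2 - (55/2)x + 5323/135

order-1 term: (3/2)x^5 - 10x^4 - 8x^3 + 53x^2 - (230/3)x + 1349/27
order-2 term: (15/4)x^4 - 17x^3 - (57/2)x^2 + 76x - 1567/36
order-3 term: 5x^3 - 17x^2 - (91/3)x + 415/9
order-4 term: (15/4)x^2 - 6x - 73/6
order-5 term: (3/2)x - 6/5
order-6 term: 1/4
the series for exp((D + ∇ E_{-4/3} D_q)) f terminates at order 6
exp((D + ∇ E_{-4/3} D_q)) f = (1/4)x^6 - (1/2)x^5 - (25/4)x^4 - 17x^3 + (45/4)x^2 - (55/2)x + 5323/135


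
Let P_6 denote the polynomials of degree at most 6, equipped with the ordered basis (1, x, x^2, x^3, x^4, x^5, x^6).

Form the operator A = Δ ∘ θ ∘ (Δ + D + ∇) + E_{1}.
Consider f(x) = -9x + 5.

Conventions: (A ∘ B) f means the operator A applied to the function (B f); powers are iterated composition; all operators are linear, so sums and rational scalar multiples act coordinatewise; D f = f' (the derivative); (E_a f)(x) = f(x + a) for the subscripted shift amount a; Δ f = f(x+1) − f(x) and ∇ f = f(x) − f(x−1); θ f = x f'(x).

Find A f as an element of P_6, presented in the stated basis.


Δ f = -9
D f = -9
∇ f = -9
(Δ + D + ∇) f = -27
θ (Δ + D + ∇) f = 0
Δ θ (Δ + D + ∇) f = 0
E_{1} f = -9x - 4
(Δ ∘ θ ∘ (Δ + D + ∇) + E_{1}) f = -9x - 4

g(x) = -9x - 4


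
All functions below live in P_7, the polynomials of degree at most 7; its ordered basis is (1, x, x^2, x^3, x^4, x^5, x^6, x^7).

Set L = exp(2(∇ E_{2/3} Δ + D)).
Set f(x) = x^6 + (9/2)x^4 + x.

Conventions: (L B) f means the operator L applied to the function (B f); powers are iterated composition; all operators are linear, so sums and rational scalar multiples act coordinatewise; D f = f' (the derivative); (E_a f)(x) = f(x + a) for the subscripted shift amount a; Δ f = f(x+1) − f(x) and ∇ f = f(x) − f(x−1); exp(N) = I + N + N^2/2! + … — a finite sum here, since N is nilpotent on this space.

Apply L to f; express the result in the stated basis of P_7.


order-1 term: 12x^5 + 60x^4 + 196x^3 + 328x^2 + (2656/9)x + 2984/27
order-2 term: 60x^4 + 480x^3 + 1788x^2 + 3232x + 20936/9
order-3 term: 160x^3 + 1440x^2 + 4944x + 6112
order-4 term: 240x^2 + 1920x + 4232
order-5 term: 192x + 960
order-6 term: 64
the series for exp(2(∇ E_{2/3} Δ + D)) f terminates at order 6
exp(2(∇ E_{2/3} Δ + D)) f = x^6 + 12x^5 + (249/2)x^4 + 836x^3 + 3796x^2 + (95257/9)x + 372728/27

the result is g(x) = x^6 + 12x^5 + (249/2)x^4 + 836x^3 + 3796x^2 + (95257/9)x + 372728/27


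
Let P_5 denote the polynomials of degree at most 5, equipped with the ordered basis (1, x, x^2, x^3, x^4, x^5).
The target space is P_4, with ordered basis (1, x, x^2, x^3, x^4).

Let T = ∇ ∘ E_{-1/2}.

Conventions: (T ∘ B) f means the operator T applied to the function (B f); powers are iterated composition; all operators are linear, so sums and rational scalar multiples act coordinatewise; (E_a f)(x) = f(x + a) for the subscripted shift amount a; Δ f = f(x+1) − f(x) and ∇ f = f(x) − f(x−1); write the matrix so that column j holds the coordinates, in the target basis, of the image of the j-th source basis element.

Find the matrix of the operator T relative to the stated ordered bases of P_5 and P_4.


image of 1: 0
image of x: 1
image of x^2: 2x - 2
image of x^3: 3x^2 - 6x + 13/4
image of x^4: 4x^3 - 12x^2 + 13x - 5
image of x^5: 5x^4 - 20x^3 + (65/2)x^2 - 25x + 121/16
each image's coordinates form column j of the matrix

the matrix is [[0, 1, -2, 13/4, -5, 121/16]; [0, 0, 2, -6, 13, -25]; [0, 0, 0, 3, -12, 65/2]; [0, 0, 0, 0, 4, -20]; [0, 0, 0, 0, 0, 5]] (rows listed top to bottom)


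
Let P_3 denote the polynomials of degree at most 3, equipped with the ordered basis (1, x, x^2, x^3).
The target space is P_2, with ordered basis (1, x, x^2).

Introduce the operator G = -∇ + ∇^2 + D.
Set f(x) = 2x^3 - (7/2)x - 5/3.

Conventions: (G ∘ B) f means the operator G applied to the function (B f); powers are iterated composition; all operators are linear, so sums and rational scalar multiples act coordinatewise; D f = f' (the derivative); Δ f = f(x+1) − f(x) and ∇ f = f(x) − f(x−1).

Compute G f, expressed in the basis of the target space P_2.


∇ f = 6x^2 - 6x - 3/2
(-∇) f = -6x^2 + 6x + 3/2
∇ f = 6x^2 - 6x - 3/2
∇ ∇ f = 12x - 12
D f = 6x^2 - 7/2
(-∇ + ∇^2 + D) f = 18x - 14

the result is g(x) = 18x - 14


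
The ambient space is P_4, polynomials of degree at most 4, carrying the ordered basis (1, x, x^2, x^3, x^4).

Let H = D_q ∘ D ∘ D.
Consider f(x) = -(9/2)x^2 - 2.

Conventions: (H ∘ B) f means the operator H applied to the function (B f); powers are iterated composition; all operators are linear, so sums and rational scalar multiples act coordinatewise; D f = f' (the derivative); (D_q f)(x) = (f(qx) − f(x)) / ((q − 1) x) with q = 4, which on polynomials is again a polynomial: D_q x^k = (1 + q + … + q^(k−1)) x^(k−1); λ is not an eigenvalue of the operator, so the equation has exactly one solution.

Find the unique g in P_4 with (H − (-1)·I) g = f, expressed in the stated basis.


the image equals g(x) = -(9/2)x^2 - 2

write g with unknown coordinates in the stated basis and equate coefficients in (H − (-1)·I) g = f
solving from the highest basis element down gives g = -(9/2)x^2 - 2
check: H g = 0
so H g − (-1)·g = -(9/2)x^2 - 2 = f ✓


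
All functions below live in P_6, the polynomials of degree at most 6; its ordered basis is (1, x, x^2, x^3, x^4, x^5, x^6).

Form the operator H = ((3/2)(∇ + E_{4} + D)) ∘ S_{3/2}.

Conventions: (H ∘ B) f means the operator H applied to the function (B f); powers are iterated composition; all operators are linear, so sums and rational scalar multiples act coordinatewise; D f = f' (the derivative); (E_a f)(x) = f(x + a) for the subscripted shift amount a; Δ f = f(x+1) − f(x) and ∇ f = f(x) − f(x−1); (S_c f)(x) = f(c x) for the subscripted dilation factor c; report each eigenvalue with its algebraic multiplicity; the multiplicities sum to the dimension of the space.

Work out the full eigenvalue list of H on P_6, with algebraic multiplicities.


λ = 3/2 (multiplicity 1), λ = 9/4 (multiplicity 1), λ = 27/8 (multiplicity 1), λ = 81/16 (multiplicity 1), λ = 243/32 (multiplicity 1), λ = 729/64 (multiplicity 1), λ = 2187/128 (multiplicity 1)

image of 1: 3/2
image of x: (9/4)x + 27/2
image of x^2: (27/8)x^2 + (81/2)x + 405/8
image of x^3: (81/16)x^3 + (729/8)x^2 + (3645/16)x + 5265/16
image of x^4: (243/32)x^4 + (729/4)x^3 + (10935/16)x^2 + (15795/8)x + 61965/32
image of x^5: (729/64)x^5 + (10935/32)x^4 + (54675/32)x^3 + (236925/32)x^2 + (929475/64)x + 747225/64
image of x^6: (2187/128)x^6 + (19683/32)x^5 + (492075/128)x^4 + (710775/32)x^3 + (8365275/128)x^2 + (6725025/64)x + 8955765/128
the matrix is upper triangular; its diagonal is (3/2, 9/4, 27/8, 81/16, 243/32, 729/64, 2187/128)
for a triangular matrix the eigenvalues are the diagonal entries, with algebraic multiplicity their repetition count


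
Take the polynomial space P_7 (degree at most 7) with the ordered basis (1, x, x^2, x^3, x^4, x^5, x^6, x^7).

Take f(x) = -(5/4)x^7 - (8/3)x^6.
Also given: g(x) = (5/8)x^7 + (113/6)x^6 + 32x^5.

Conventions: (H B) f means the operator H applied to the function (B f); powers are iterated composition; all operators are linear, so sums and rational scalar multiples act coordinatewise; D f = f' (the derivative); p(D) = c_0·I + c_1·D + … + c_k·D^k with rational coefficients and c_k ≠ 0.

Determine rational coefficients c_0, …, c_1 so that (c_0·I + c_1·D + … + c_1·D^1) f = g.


c_0 = -1/2, c_1 = -2

D^0 f = -(5/4)x^7 - (8/3)x^6
D^1 f = -(35/4)x^6 - 16x^5
matching coefficients of g against c_0 f + c_1 Df + … from the top degree down determines the c_i
solution: c_0 = -1/2, c_1 = -2


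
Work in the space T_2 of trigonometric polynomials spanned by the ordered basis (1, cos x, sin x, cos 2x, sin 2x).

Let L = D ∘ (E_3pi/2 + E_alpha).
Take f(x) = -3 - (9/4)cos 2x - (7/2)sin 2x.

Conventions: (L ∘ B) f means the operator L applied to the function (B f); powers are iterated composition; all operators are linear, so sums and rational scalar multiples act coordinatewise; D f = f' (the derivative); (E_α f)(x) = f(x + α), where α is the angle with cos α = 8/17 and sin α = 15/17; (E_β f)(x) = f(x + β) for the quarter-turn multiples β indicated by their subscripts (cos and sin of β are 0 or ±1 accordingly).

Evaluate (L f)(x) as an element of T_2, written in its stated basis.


g(x) = (4230/289)cos 2x - (345/289)sin 2x

E_3pi/2 f = -3 + (9/4)cos 2x + (7/2)sin 2x
E_alpha f = -3 - (1911/1156)cos 2x + (2207/578)sin 2x
(E_3pi/2 + E_alpha) f = -6 + (345/578)cos 2x + (2115/289)sin 2x
D (E_3pi/2 + E_alpha) f = (4230/289)cos 2x - (345/289)sin 2x


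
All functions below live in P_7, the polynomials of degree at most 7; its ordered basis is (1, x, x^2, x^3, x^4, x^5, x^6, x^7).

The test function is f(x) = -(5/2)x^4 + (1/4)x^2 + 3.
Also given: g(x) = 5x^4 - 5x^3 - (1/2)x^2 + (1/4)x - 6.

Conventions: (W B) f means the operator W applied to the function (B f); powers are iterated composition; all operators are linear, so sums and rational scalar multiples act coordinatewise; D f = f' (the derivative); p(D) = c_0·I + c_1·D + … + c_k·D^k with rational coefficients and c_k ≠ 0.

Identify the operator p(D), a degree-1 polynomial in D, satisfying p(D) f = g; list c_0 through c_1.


D^0 f = -(5/2)x^4 + (1/4)x^2 + 3
D^1 f = -10x^3 + (1/2)x
matching coefficients of g against c_0 f + c_1 Df + … from the top degree down determines the c_i
solution: c_0 = -2, c_1 = 1/2

p(D) = -2·I + (1/2)·D, i.e. c_0 = -2, c_1 = 1/2


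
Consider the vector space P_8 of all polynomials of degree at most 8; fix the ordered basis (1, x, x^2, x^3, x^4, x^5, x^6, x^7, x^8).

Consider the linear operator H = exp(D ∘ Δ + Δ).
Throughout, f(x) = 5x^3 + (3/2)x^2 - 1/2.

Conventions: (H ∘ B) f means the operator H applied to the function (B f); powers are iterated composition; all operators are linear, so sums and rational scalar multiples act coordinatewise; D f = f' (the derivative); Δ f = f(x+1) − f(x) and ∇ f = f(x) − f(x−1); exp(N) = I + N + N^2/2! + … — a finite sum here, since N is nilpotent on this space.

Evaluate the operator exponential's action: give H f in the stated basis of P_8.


the result is g(x) = 5x^3 + (33/2)x^2 + 63x + 151/2

order-1 term: 15x^2 + 48x + 49/2
order-2 term: 15x + 93/2
order-3 term: 5
the series for exp(D ∘ Δ + Δ) f terminates at order 3
exp(D ∘ Δ + Δ) f = 5x^3 + (33/2)x^2 + 63x + 151/2


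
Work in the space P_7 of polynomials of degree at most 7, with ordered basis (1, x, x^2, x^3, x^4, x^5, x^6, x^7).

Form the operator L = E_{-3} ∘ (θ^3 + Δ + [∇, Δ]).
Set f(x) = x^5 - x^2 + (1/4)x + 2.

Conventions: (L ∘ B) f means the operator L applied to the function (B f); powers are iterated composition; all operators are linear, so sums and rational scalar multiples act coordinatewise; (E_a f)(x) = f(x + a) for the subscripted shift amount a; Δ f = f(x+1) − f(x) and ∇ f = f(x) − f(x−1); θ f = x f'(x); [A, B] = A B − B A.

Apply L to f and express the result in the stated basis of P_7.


the result is g(x) = 125x^5 - 1870x^4 + 11200x^3 - 33568x^2 + (201385/4)x - 60463/2

θ f = 5x^5 - 2x^2 + (1/4)x
θ θ f = 25x^5 - 4x^2 + (1/4)x
θ θ θ f = 125x^5 - 8x^2 + (1/4)x
Δ f = 5x^4 + 10x^3 + 10x^2 + 3x + 1/4
Δ f = 5x^4 + 10x^3 + 10x^2 + 3x + 1/4
∇ Δ f = 20x^3 + 10x - 2
∇ f = 5x^4 - 10x^3 + 10x^2 - 7x + 9/4
Δ ∇ f = 20x^3 + 10x - 2
[∇, Δ] f = 0
(θ^3 + Δ + [∇, Δ]) f = 125x^5 + 5x^4 + 10x^3 + 2x^2 + (13/4)x + 1/4
E_{-3} (θ^3 + Δ + [∇, Δ]) f = 125x^5 - 1870x^4 + 11200x^3 - 33568x^2 + (201385/4)x - 60463/2


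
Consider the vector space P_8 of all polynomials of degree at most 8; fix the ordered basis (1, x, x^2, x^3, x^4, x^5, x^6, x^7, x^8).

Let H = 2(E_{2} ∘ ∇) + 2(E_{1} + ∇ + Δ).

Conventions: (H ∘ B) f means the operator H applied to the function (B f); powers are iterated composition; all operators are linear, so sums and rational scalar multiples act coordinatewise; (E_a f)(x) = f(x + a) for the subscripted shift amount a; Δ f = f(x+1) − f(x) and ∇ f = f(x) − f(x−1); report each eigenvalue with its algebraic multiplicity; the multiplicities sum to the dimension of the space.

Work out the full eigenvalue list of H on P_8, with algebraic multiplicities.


λ = 2 (multiplicity 9)

image of 1: 2
image of x: 2x + 8
image of x^2: 2x^2 + 16x + 8
image of x^3: 2x^3 + 24x^2 + 24x + 20
image of x^4: 2x^4 + 32x^3 + 48x^2 + 80x + 32
image of x^5: 2x^5 + 40x^4 + 80x^3 + 200x^2 + 160x + 68
image of x^6: 2x^6 + 48x^5 + 120x^4 + 400x^3 + 480x^2 + 408x + 128
image of x^7: 2x^7 + 56x^6 + 168x^5 + 700x^4 + 1120x^3 + 1428x^2 + 896x + 260
image of x^8: 2x^8 + 64x^7 + 224x^6 + 1120x^5 + 2240x^4 + 3808x^3 + 3584x^2 + 2080x + 512
the matrix is upper triangular; its diagonal is (2, 2, 2, 2, 2, 2, 2, 2, 2)
for a triangular matrix the eigenvalues are the diagonal entries, with algebraic multiplicity their repetition count


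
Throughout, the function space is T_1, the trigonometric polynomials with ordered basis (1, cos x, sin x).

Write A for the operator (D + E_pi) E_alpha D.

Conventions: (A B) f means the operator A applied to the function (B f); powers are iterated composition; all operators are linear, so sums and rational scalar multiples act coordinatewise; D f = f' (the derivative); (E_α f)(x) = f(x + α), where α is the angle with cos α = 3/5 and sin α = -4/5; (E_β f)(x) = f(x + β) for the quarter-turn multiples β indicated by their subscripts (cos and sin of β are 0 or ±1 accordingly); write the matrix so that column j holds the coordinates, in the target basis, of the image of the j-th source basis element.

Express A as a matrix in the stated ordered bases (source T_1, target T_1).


the matrix is [[0, 0, 0]; [0, -7/5, 1/5]; [0, -1/5, -7/5]] (rows listed top to bottom)

image of 1: 0
image of cos x: -(7/5)cos x - (1/5)sin x
image of sin x: (1/5)cos x - (7/5)sin x
each image's coordinates form column j of the matrix


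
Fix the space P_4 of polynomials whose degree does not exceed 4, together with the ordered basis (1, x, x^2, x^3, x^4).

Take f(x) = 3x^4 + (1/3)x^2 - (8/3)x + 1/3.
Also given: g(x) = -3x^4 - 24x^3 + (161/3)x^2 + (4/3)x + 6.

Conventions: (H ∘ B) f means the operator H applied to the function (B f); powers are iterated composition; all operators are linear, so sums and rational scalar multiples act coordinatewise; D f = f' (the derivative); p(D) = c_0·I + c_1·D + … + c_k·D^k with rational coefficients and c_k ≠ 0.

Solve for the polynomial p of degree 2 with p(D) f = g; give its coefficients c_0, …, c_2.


D^0 f = 3x^4 + (1/3)x^2 - (8/3)x + 1/3
D^1 f = 12x^3 + (2/3)x - 8/3
D^2 f = 36x^2 + 2/3
matching coefficients of g against c_0 f + c_1 Df + … from the top degree down determines the c_i
solution: c_0 = -1, c_1 = -2, c_2 = 3/2

c_0 = -1, c_1 = -2, c_2 = 3/2


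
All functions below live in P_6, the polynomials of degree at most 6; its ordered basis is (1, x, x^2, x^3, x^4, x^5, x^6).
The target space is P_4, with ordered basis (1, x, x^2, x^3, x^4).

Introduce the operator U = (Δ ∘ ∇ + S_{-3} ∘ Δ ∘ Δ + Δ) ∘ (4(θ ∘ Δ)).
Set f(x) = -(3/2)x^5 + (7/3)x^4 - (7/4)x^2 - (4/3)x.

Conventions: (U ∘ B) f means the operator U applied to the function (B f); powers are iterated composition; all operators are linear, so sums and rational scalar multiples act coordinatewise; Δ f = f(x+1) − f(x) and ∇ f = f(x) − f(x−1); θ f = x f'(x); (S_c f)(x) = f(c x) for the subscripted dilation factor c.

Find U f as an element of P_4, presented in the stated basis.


the result is g(x) = -480x^3 - 15324x^2 + 8756x - 7688/3

Δ f = -(15/2)x^4 - (17/3)x^3 - x^2 - (5/3)x - 9/4
θ Δ f = -30x^4 - 17x^3 - 2x^2 - (5/3)x
(4(θ ∘ Δ)) f = -120x^4 - 68x^3 - 8x^2 - (20/3)x
∇ (4(θ ∘ Δ)) f = -480x^3 + 516x^2 - 292x + 160/3
Δ ∇ (4(θ ∘ Δ)) f = -1440x^2 - 408x - 256
Δ (4(θ ∘ Δ)) f = -480x^3 - 924x^2 - 700x - 608/3
Δ Δ (4(θ ∘ Δ)) f = -1440x^2 - 3288x - 2104
S_{-3} Δ Δ (4(θ ∘ Δ)) f = -12960x^2 + 9864x - 2104
Δ (4(θ ∘ Δ)) f = -480x^3 - 924x^2 - 700x - 608/3
(Δ ∘ ∇ + S_{-3} ∘ Δ ∘ Δ + Δ) (4(θ ∘ Δ)) f = -480x^3 - 15324x^2 + 8756x - 7688/3


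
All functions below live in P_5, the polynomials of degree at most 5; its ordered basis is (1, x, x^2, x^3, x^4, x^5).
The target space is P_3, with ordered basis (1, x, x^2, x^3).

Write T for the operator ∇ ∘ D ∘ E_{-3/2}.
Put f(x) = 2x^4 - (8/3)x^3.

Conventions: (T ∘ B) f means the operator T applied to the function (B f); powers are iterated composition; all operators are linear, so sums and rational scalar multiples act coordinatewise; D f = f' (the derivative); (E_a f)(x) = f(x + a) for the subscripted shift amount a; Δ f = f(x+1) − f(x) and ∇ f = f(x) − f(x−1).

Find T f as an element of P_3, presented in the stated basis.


the result is g(x) = 24x^2 - 112x + 130

E_{-3/2} f = 2x^4 - (44/3)x^3 + 39x^2 - 45x + 153/8
D E_{-3/2} f = 8x^3 - 44x^2 + 78x - 45
∇ (D ∘ E_{-3/2}) f = 24x^2 - 112x + 130


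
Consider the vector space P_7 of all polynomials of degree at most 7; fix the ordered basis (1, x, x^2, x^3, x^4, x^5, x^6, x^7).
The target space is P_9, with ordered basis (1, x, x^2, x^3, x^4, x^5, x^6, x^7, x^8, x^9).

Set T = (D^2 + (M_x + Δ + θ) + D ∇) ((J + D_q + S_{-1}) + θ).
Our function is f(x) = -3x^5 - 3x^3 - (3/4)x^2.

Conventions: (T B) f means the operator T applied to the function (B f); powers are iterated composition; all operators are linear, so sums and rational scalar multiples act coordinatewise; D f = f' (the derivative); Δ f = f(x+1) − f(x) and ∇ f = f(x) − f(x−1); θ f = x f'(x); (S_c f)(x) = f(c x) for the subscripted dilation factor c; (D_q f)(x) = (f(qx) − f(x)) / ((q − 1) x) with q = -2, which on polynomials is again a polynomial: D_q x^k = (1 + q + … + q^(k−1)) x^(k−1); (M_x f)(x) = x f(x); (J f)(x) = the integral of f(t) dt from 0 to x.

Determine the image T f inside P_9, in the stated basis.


g(x) = -(1/2)x^7 - 15x^6 - (387/4)x^5 - (955/4)x^4 - 745x^3 - (1701/2)x^2 - (267/2)x - 669/4

J f = -(1/2)x^6 - (3/4)x^4 - (1/4)x^3
D_q f = -33x^4 - 9x^2 + (3/4)x
S_{-1} f = 3x^5 + 3x^3 - (3/4)x^2
(J + D_q + S_{-1}) f = -(1/2)x^6 + 3x^5 - (135/4)x^4 + (11/4)x^3 - (39/4)x^2 + (3/4)x
θ f = -15x^5 - 9x^3 - (3/2)x^2
((J + D_q + S_{-1}) + θ) f = -(1/2)x^6 - 12x^5 - (135/4)x^4 - (25/4)x^3 - (45/4)x^2 + (3/4)x
D ((J + D_q + S_{-1}) + θ) f = -3x^5 - 60x^4 - 135x^3 - (75/4)x^2 - (45/2)x + 3/4
D D ((J + D_q + S_{-1}) + θ) f = -15x^4 - 240x^3 - 405x^2 - (75/2)x - 45/2
M_x ((J + D_q + S_{-1}) + θ) f = -(1/2)x^7 - 12x^6 - (135/4)x^5 - (25/4)x^4 - (45/4)x^3 + (3/4)x^2
Δ ((J + D_q + S_{-1}) + θ) f = -3x^5 - (135/2)x^4 - 265x^3 - (1395/4)x^2 - (957/4)x - 63
θ ((J + D_q + S_{-1}) + θ) f = -3x^6 - 60x^5 - 135x^4 - (75/4)x^3 - (45/2)x^2 + (3/4)x
(M_x + Δ + θ) ((J + D_q + S_{-1}) + θ) f = -(1/2)x^7 - 15x^6 - (387/4)x^5 - (835/4)x^4 - 295x^3 - (741/2)x^2 - (477/2)x - 63
∇ ((J + D_q + S_{-1}) + θ) f = -3x^5 - (105/2)x^4 - 25x^3 + (285/4)x^2 - (327/4)x + 28
D ∇ ((J + D_q + S_{-1}) + θ) f = -15x^4 - 210x^3 - 75x^2 + (285/2)x - 327/4
(D^2 + (M_x + Δ + θ) + D ∇) ((J + D_q + S_{-1}) + θ) f = -(1/2)x^7 - 15x^6 - (387/4)x^5 - (955/4)x^4 - 745x^3 - (1701/2)x^2 - (267/2)x - 669/4


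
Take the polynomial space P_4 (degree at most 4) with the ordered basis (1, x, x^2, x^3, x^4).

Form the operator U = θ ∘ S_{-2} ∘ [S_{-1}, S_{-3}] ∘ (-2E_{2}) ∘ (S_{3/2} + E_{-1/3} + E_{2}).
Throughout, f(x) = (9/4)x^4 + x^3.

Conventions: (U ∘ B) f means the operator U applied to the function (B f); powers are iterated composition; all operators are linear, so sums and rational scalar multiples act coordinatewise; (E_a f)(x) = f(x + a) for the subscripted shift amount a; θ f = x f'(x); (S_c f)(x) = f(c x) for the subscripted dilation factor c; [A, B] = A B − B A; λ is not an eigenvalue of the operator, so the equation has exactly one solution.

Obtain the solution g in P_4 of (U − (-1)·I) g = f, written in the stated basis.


g(x) = (9/4)x^4 + x^3

write g with unknown coordinates in the stated basis and equate coefficients in (U − (-1)·I) g = f
solving from the highest basis element down gives g = (9/4)x^4 + x^3
check: U g = 0
so U g − (-1)·g = (9/4)x^4 + x^3 = f ✓


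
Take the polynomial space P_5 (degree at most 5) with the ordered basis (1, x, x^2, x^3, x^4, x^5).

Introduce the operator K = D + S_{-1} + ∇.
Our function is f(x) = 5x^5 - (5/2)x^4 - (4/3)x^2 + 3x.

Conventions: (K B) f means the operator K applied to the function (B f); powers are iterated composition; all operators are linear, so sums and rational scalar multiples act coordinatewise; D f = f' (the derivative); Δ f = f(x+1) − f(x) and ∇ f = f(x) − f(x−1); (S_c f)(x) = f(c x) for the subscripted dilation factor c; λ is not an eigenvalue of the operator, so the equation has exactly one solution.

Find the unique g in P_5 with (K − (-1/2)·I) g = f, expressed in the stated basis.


write g with unknown coordinates in the stated basis and equate coefficients in (K − (-1/2)·I) g = f
solving from the highest basis element down gives g = -10x^5 + 65x^4 + 1240x^3 - (41708/9)x^2 - (395098/9)x + 492002/9
check: K g = 10x^5 - 35x^4 - 620x^3 + (20842/9)x^2 + (197576/9)x - 246001/9
so K g − (-1/2)·g = 5x^5 - (5/2)x^4 - (4/3)x^2 + 3x = f ✓

g(x) = -10x^5 + 65x^4 + 1240x^3 - (41708/9)x^2 - (395098/9)x + 492002/9


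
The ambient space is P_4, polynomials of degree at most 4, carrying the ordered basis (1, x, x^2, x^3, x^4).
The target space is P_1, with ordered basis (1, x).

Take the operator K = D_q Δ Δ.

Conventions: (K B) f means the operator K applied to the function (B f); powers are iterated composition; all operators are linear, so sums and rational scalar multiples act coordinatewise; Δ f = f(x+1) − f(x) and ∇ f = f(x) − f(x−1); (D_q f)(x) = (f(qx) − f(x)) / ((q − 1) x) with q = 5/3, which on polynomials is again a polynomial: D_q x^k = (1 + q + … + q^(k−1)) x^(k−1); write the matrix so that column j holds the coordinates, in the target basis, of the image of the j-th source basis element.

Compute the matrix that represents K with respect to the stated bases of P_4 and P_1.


image of 1: 0
image of x: 0
image of x^2: 0
image of x^3: 6
image of x^4: 32x + 24
each image's coordinates form column j of the matrix

the matrix is [[0, 0, 0, 6, 24]; [0, 0, 0, 0, 32]] (rows listed top to bottom)


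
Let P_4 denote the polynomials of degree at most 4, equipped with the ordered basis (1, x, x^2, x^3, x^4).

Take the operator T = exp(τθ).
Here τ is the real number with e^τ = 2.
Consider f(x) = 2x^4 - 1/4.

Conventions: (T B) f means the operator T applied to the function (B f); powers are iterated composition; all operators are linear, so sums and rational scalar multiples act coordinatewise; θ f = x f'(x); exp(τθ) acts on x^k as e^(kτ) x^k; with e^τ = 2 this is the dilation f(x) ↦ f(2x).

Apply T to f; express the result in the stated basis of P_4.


g(x) = 32x^4 - 1/4

exp(τθ) x^k = e^(kτ) x^k; with e^τ = 2 this sends x^k to 2^k x^k
x^4 ↦ 16 x^4
applying this coordinatewise to f: exp(τθ) f = 32x^4 - 1/4


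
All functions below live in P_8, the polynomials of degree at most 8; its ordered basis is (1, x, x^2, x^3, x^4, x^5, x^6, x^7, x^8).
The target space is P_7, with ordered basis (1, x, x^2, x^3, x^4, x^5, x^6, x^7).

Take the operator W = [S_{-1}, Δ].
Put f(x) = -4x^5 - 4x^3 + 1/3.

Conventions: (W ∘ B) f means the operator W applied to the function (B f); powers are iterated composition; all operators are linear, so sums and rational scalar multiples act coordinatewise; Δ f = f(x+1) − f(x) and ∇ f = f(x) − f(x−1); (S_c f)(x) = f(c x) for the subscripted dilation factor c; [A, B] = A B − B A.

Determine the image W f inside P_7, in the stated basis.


the image equals g(x) = -40x^4 - 104x^2 - 16

Δ f = -20x^4 - 40x^3 - 52x^2 - 32x - 8
S_{-1} Δ f = -20x^4 + 40x^3 - 52x^2 + 32x - 8
S_{-1} f = 4x^5 + 4x^3 + 1/3
Δ S_{-1} f = 20x^4 + 40x^3 + 52x^2 + 32x + 8
[S_{-1}, Δ] f = -40x^4 - 104x^2 - 16


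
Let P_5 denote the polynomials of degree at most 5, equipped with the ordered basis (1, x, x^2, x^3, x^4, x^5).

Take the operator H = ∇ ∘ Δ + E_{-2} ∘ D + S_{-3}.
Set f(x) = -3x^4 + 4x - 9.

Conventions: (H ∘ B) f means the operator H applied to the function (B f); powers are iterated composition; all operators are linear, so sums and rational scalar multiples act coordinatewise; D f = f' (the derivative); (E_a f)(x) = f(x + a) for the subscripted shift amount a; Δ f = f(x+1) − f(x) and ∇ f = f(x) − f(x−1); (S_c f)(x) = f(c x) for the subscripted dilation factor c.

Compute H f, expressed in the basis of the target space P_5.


Δ f = -12x^3 - 18x^2 - 12x + 1
∇ Δ f = -36x^2 - 6
D f = -12x^3 + 4
E_{-2} D f = -12x^3 + 72x^2 - 144x + 100
S_{-3} f = -243x^4 - 12x - 9
(∇ ∘ Δ + E_{-2} ∘ D + S_{-3}) f = -243x^4 - 12x^3 + 36x^2 - 156x + 85

the result is g(x) = -243x^4 - 12x^3 + 36x^2 - 156x + 85


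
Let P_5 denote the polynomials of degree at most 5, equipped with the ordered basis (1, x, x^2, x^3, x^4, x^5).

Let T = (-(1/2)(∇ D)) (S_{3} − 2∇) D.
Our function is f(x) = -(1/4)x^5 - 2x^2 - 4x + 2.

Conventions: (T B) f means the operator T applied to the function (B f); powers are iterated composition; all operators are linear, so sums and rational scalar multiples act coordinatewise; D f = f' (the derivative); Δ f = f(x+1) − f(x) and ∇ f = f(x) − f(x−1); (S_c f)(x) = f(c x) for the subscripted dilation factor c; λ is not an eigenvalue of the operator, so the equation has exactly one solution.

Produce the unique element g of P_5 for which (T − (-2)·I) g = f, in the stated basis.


write g with unknown coordinates in the stated basis and equate coefficients in (T − (-2)·I) g = f
solving from the highest basis element down gives g = -(1/8)x^5 - (1223/8)x^2 + (1259/8)x - 457/8
check: T g = (1215/4)x^2 - (1275/4)x + 465/4
so T g − (-2)·g = -(1/4)x^5 - 2x^2 - 4x + 2 = f ✓

g(x) = -(1/8)x^5 - (1223/8)x^2 + (1259/8)x - 457/8


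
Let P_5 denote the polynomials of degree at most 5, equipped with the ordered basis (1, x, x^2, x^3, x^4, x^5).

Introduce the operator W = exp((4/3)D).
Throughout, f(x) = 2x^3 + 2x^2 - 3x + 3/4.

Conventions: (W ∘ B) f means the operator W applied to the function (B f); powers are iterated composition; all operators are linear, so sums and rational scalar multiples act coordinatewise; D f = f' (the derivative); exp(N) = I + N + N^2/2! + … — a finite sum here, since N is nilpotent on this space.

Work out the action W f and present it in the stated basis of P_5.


order-1 term: 8x^2 + (16/3)x - 4
order-2 term: (32/3)x + 32/9
order-3 term: 128/27
the series for exp((4/3)D) f terminates at order 3
exp((4/3)D) f = 2x^3 + 10x^2 + 13x + 545/108

the image equals g(x) = 2x^3 + 10x^2 + 13x + 545/108


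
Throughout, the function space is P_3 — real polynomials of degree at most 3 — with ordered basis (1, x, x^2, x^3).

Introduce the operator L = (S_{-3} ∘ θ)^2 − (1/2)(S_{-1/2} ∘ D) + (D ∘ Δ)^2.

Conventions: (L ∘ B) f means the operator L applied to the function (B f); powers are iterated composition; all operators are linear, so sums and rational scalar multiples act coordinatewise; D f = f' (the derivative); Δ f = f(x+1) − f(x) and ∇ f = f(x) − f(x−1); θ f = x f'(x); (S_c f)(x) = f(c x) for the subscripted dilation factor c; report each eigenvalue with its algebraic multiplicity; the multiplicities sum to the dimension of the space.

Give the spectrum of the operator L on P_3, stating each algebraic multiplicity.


λ = 0 (multiplicity 1), λ = 9 (multiplicity 1), λ = 324 (multiplicity 1), λ = 6561 (multiplicity 1)

image of 1: 0
image of x: 9x - 1/2
image of x^2: 324x^2 + (1/2)x
image of x^3: 6561x^3 - (3/8)x^2
the matrix is upper triangular; its diagonal is (0, 9, 324, 6561)
for a triangular matrix the eigenvalues are the diagonal entries, with algebraic multiplicity their repetition count


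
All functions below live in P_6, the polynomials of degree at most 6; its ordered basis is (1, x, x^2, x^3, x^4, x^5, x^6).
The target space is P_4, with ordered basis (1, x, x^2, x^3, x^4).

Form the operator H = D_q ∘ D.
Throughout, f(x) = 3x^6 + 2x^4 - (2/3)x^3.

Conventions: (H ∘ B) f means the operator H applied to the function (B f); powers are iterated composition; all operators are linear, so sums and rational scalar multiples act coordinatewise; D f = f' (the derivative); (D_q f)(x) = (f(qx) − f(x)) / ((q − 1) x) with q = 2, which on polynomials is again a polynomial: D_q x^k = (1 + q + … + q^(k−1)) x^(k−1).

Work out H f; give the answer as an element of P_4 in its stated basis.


D f = 18x^5 + 8x^3 - 2x^2
D_q D f = 558x^4 + 56x^2 - 6x

g(x) = 558x^4 + 56x^2 - 6x


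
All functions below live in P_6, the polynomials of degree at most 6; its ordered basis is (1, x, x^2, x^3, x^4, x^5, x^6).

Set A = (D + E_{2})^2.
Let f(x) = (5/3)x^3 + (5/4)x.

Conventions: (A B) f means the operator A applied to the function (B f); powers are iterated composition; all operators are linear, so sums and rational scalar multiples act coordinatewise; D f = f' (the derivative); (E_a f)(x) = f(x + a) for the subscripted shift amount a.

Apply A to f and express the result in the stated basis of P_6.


D f = 5x^2 + 5/4
E_{2} f = (5/3)x^3 + 10x^2 + (85/4)x + 95/6
(D + E_{2}) f = (5/3)x^3 + 15x^2 + (85/4)x + 205/12
D (D + E_{2}) f = 5x^2 + 30x + 85/4
E_{2} (D + E_{2}) f = (5/3)x^3 + 25x^2 + (405/4)x + 1595/12
(D + E_{2}) (D + E_{2}) f = (5/3)x^3 + 30x^2 + (525/4)x + 925/6

the image equals g(x) = (5/3)x^3 + 30x^2 + (525/4)x + 925/6


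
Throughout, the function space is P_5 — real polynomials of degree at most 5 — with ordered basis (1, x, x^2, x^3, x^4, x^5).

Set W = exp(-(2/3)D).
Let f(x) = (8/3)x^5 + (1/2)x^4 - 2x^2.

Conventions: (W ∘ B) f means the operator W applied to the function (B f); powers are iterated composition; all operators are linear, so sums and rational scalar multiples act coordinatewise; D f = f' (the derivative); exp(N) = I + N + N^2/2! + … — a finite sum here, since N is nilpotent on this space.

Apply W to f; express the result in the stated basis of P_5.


order-1 term: -(80/9)x^4 - (4/3)x^3 + (8/3)x
order-2 term: (320/27)x^3 + (4/3)x^2 - 8/9
order-3 term: -(640/81)x^2 - (16/27)x
order-4 term: (640/243)x + 8/81
order-5 term: -256/729
the series for exp(-(2/3)D) f terminates at order 5
exp(-(2/3)D) f = (8/3)x^5 - (151/18)x^4 + (284/27)x^3 - (694/81)x^2 + (1144/243)x - 832/729

g(x) = (8/3)x^5 - (151/18)x^4 + (284/27)x^3 - (694/81)x^2 + (1144/243)x - 832/729


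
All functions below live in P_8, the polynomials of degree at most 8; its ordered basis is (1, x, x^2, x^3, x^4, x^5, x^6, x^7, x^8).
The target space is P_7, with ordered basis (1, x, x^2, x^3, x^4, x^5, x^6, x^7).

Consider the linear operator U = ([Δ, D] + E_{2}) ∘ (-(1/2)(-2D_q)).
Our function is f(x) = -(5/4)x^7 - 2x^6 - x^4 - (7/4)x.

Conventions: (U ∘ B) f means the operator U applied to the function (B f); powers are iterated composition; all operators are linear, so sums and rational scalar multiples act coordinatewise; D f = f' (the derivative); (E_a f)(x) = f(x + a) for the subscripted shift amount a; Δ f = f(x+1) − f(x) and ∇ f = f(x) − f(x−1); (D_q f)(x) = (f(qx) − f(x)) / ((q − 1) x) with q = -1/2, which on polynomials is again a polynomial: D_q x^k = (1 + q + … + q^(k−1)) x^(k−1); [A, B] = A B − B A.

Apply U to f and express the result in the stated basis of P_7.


D_q f = -(215/256)x^6 - (21/16)x^5 - (5/8)x^3 - 7/4
(-2D_q) f = (215/128)x^6 + (21/8)x^5 + (5/4)x^3 + 7/2
(-(1/2)(-2D_q)) f = -(215/256)x^6 - (21/16)x^5 - (5/8)x^3 - 7/4
D (-(1/2)(-2D_q)) f = -(645/128)x^5 - (105/16)x^4 - (15/8)x^2
Δ D (-(1/2)(-2D_q)) f = -(3225/128)x^4 - (4905/64)x^3 - (5745/64)x^2 - (7065/128)x - 1725/128
Δ (-(1/2)(-2D_q)) f = -(645/128)x^5 - (4905/256)x^4 - (1915/64)x^3 - (7065/256)x^2 - (1725/128)x - 711/256
D Δ (-(1/2)(-2D_q)) f = -(3225/128)x^4 - (4905/64)x^3 - (5745/64)x^2 - (7065/128)x - 1725/128
[Δ, D] (-(1/2)(-2D_q)) f = 0
E_{2} (-(1/2)(-2D_q)) f = -(215/256)x^6 - (729/64)x^5 - (4065/64)x^4 - (375/2)x^3 - (4965/16)x^2 - (1095/4)x - 205/2
([Δ, D] + E_{2}) (-(1/2)(-2D_q)) f = -(215/256)x^6 - (729/64)x^5 - (4065/64)x^4 - (375/2)x^3 - (4965/16)x^2 - (1095/4)x - 205/2

g(x) = -(215/256)x^6 - (729/64)x^5 - (4065/64)x^4 - (375/2)x^3 - (4965/16)x^2 - (1095/4)x - 205/2


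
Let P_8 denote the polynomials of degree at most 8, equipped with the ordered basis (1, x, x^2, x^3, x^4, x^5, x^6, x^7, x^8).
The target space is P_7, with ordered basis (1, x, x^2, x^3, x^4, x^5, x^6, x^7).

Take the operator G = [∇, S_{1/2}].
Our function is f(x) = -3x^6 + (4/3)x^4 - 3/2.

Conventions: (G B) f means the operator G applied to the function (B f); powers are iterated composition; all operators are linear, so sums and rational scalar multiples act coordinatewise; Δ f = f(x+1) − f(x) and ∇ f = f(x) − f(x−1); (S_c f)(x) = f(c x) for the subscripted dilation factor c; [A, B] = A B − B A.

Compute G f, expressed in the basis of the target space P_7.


the image equals g(x) = (9/32)x^5 - (135/64)x^4 + (299/48)x^3 - (579/64)x^2 + (613/96)x - 109/64

S_{1/2} f = -(3/64)x^6 + (1/12)x^4 - 3/2
∇ S_{1/2} f = -(9/32)x^5 + (45/64)x^4 - (29/48)x^3 + (13/64)x^2 + (5/96)x - 7/192
∇ f = -18x^5 + 45x^4 - (164/3)x^3 + 37x^2 - (38/3)x + 5/3
S_{1/2} ∇ f = -(9/16)x^5 + (45/16)x^4 - (41/6)x^3 + (37/4)x^2 - (19/3)x + 5/3
[∇, S_{1/2}] f = (9/32)x^5 - (135/64)x^4 + (299/48)x^3 - (579/64)x^2 + (613/96)x - 109/64


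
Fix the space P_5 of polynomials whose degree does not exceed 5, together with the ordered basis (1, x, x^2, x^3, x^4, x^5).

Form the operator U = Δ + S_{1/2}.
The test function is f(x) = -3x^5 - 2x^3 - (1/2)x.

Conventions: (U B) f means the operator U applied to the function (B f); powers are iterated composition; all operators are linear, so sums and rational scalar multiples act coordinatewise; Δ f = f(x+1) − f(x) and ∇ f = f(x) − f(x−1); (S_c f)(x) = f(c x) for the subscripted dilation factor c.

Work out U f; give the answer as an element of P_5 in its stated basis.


Δ f = -15x^4 - 30x^3 - 36x^2 - 21x - 11/2
S_{1/2} f = -(3/32)x^5 - (1/4)x^3 - (1/4)x
(Δ + S_{1/2}) f = -(3/32)x^5 - 15x^4 - (121/4)x^3 - 36x^2 - (85/4)x - 11/2

g(x) = -(3/32)x^5 - 15x^4 - (121/4)x^3 - 36x^2 - (85/4)x - 11/2


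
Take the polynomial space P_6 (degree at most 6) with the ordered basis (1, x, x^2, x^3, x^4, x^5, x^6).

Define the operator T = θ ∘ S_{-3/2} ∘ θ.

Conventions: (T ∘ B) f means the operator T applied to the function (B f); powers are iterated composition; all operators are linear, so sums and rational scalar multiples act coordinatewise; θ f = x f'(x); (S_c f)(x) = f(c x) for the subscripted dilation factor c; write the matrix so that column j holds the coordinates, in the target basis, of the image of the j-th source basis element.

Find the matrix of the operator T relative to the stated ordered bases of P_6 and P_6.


image of 1: 0
image of x: -(3/2)x
image of x^2: 9x^2
image of x^3: -(243/8)x^3
image of x^4: 81x^4
image of x^5: -(6075/32)x^5
image of x^6: (6561/16)x^6
each image's coordinates form column j of the matrix

the matrix is [[0, 0, 0, 0, 0, 0, 0]; [0, -3/2, 0, 0, 0, 0, 0]; [0, 0, 9, 0, 0, 0, 0]; [0, 0, 0, -243/8, 0, 0, 0]; [0, 0, 0, 0, 81, 0, 0]; [0, 0, 0, 0, 0, -6075/32, 0]; [0, 0, 0, 0, 0, 0, 6561/16]] (rows listed top to bottom)


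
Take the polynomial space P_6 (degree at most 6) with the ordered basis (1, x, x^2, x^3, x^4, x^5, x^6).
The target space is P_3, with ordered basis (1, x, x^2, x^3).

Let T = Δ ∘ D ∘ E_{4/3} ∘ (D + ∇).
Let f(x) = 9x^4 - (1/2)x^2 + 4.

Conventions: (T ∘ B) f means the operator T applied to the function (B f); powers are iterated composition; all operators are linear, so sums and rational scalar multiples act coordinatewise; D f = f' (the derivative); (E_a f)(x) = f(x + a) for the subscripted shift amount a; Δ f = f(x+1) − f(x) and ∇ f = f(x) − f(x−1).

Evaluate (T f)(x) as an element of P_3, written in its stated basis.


g(x) = 432x + 684

D f = 36x^3 - x
∇ f = 36x^3 - 54x^2 + 35x - 17/2
(D + ∇) f = 72x^3 - 54x^2 + 34x - 17/2
E_{4/3} (D + ∇) f = 72x^3 + 234x^2 + 274x + 223/2
D E_{4/3} (D + ∇) f = 216x^2 + 468x + 274
Δ (D ∘ E_{4/3}) (D + ∇) f = 432x + 684


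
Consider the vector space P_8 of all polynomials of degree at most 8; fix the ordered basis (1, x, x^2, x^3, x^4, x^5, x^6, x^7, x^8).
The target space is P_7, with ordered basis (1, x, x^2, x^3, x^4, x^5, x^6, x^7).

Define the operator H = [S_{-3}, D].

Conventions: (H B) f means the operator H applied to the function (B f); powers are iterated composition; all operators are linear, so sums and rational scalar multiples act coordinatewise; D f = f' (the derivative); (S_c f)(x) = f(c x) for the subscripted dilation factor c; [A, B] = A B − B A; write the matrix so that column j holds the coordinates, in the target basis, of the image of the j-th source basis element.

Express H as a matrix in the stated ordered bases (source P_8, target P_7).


the matrix is [[0, 4, 0, 0, 0, 0, 0, 0, 0]; [0, 0, -24, 0, 0, 0, 0, 0, 0]; [0, 0, 0, 108, 0, 0, 0, 0, 0]; [0, 0, 0, 0, -432, 0, 0, 0, 0]; [0, 0, 0, 0, 0, 1620, 0, 0, 0]; [0, 0, 0, 0, 0, 0, -5832, 0, 0]; [0, 0, 0, 0, 0, 0, 0, 20412, 0]; [0, 0, 0, 0, 0, 0, 0, 0, -69984]] (rows listed top to bottom)

image of 1: 0
image of x: 4
image of x^2: -24x
image of x^3: 108x^2
image of x^4: -432x^3
image of x^5: 1620x^4
image of x^6: -5832x^5
image of x^7: 20412x^6
image of x^8: -69984x^7
each image's coordinates form column j of the matrix
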